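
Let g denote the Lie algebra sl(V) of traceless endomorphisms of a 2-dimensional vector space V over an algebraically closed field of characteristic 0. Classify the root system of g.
This is sl(2), which has dimension 2^2 - 1 = 3 and rank 2 - 1 = 1 (a Cartan subalgebra is the diagonal traceless matrices). In the classification of classical Lie algebras, the special linear algebra sl(n+1) has type A_n; here n = 1, so the Dynkin diagram is a chain of 1 nodes with single edges (A_1). Hence the type is A_1.

type A_1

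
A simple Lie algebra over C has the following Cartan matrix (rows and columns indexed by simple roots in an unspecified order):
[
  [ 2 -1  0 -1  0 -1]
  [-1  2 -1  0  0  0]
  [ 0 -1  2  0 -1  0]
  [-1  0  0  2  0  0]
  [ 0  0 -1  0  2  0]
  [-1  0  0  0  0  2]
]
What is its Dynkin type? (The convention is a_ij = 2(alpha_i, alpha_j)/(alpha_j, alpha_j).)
type D_6

The matrix has rank 6 with 2's on the diagonal. Reading the off-diagonal entries as Dynkin edges (a single edge where a_ij = a_ji = -1; a double or triple edge where a_ij * a_ji = 2 or 3), the diagram is a chain of 4 nodes with a fork of two nodes at one end (D_6). One simple-root ordering that puts it in standard form is (alpha_5, alpha_3, alpha_2, alpha_1, alpha_6, alpha_4). So the algebra is type D_6, i.e. so(12).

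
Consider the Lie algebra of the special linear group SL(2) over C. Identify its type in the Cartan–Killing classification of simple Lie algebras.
A_1

This is sl(2), which has dimension 2^2 - 1 = 3 and rank 2 - 1 = 1 (a Cartan subalgebra is the diagonal traceless matrices). In the classification of classical Lie algebras, the special linear algebra sl(n+1) has type A_n; here n = 1, so the Dynkin diagram is a chain of 1 nodes with single edges (A_1). Hence the type is A_1.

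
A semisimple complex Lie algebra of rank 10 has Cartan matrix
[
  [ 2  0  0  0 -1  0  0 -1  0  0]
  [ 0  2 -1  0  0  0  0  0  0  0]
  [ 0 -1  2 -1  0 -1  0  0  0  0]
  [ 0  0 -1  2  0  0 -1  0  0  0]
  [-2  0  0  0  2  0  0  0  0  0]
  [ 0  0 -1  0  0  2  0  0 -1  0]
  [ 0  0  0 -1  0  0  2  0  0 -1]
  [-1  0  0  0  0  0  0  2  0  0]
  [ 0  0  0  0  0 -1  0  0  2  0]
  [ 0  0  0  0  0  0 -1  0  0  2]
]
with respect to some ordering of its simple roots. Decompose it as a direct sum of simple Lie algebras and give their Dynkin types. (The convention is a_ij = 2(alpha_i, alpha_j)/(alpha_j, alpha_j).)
The diagram associated to this matrix has two connected components: the simple roots {alpha_1, alpha_5, alpha_8} form a chain of 3 nodes with a double edge at one end; the terminal node there is the unique long simple root (C_3), and {alpha_2, alpha_3, alpha_4, alpha_6, alpha_7, alpha_9, alpha_10} form a chain of 6 nodes with one extra node attached to the third node from one end (E_7). A semisimple Lie algebra decomposes uniquely as the direct sum of simple ideals, one per connected component of its Dynkin diagram, so g ≅ C_3 ⊕ E_7 (dimension 21 + 133 = 154).

type C_3 ⊕ type E_7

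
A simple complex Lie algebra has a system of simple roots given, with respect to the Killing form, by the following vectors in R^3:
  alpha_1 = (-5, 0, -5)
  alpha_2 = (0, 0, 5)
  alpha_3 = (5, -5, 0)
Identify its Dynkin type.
B_3

Compute the Cartan integers a_ij = 2(alpha_i, alpha_j)/(alpha_j, alpha_j); the resulting 3x3 Cartan matrix is
[[2, -2, -1], [-1, 2, 0], [-1, 0, 2]].
The roots have two lengths (squared-length ratio 2:1); the short ones are alpha_{2}. The associated Dynkin diagram is a chain of 3 nodes with a double edge at one end; the terminal node there is the unique short simple root (B_3), so the type is B_3 (the algebra so(7)).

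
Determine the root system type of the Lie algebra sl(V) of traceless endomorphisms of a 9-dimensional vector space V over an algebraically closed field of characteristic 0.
A8

This is sl(9), which has dimension 9^2 - 1 = 80 and rank 9 - 1 = 8 (a Cartan subalgebra is the diagonal traceless matrices). In the classification of classical Lie algebras, the special linear algebra sl(n+1) has type A_n; here n = 8, so the Dynkin diagram is a chain of 8 nodes with single edges (A_8). Hence the type is A_8.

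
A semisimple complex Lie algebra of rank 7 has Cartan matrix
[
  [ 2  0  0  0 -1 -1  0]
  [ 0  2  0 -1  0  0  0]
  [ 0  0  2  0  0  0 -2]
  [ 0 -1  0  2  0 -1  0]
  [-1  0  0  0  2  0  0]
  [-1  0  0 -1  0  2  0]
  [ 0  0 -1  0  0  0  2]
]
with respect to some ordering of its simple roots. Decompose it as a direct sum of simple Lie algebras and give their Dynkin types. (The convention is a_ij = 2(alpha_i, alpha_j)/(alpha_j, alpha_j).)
type A_5 + type B_2

The diagram associated to this matrix has two connected components: the simple roots {alpha_1, alpha_2, alpha_4, alpha_5, alpha_6} form a chain of 5 nodes with single edges (A_5), and {alpha_3, alpha_7} form a chain of 2 nodes with a double edge at one end; the terminal node there is the unique short simple root (B_2). A semisimple Lie algebra decomposes uniquely as the direct sum of simple ideals, one per connected component of its Dynkin diagram, so g ≅ A_5 ⊕ B_2 (dimension 35 + 10 = 45).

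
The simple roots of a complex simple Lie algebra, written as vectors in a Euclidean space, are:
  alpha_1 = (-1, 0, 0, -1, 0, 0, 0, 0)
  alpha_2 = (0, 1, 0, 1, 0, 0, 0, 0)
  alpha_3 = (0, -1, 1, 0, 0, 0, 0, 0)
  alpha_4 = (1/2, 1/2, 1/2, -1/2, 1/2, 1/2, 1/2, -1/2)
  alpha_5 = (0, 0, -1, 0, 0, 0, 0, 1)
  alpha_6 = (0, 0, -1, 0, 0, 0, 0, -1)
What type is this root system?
Compute the Cartan integers a_ij = 2(alpha_i, alpha_j)/(alpha_j, alpha_j); the resulting 6x6 Cartan matrix is
[[2, -1, 0, 0, 0, 0], [-1, 2, -1, 0, 0, 0], [0, -1, 2, 0, -1, -1], [0, 0, 0, 2, -1, 0], [0, 0, -1, -1, 2, 0], [0, 0, -1, 0, 0, 2]].
All simple roots have the same length, so the diagram is simply laced. The associated Dynkin diagram is a chain of 5 nodes with one extra node attached to the third node from one end (E_6), so the type is E_6.

type E_6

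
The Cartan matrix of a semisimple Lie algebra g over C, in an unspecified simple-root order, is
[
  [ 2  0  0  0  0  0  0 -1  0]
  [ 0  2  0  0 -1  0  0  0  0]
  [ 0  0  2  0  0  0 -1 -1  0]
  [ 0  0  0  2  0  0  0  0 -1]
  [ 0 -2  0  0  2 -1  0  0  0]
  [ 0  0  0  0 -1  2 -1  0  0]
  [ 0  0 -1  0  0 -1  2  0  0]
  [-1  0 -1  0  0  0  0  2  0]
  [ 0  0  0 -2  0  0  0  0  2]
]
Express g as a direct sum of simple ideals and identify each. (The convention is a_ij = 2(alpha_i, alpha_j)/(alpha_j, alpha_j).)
The diagram associated to this matrix has two connected components: the simple roots {alpha_4, alpha_9} form a chain of 2 nodes with a double edge at one end; the terminal node there is the unique short simple root (B_2), and {alpha_1, alpha_2, alpha_3, alpha_5, alpha_6, alpha_7, alpha_8} form a chain of 7 nodes with a double edge at one end; the terminal node there is the unique short simple root (B_7). A semisimple Lie algebra decomposes uniquely as the direct sum of simple ideals, one per connected component of its Dynkin diagram, so g ≅ B_2 ⊕ B_7 (dimension 10 + 105 = 115).

B2 + B7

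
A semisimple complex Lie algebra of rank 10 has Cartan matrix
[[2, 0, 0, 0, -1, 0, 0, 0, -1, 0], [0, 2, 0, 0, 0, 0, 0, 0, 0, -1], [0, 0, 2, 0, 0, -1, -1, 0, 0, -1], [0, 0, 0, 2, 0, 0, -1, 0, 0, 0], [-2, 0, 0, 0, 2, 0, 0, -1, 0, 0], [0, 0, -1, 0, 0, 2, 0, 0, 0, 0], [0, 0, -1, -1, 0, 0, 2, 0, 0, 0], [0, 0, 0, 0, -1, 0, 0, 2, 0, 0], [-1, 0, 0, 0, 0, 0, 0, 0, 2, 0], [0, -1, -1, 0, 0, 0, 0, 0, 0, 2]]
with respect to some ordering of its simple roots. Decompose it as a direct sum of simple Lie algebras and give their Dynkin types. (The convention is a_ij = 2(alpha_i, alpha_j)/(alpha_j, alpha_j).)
The diagram associated to this matrix has two connected components: the simple roots {alpha_2, alpha_3, alpha_4, alpha_6, alpha_7, alpha_10} form a chain of 5 nodes with one extra node attached to the third node from one end (E_6), and {alpha_1, alpha_5, alpha_8, alpha_9} form a chain of 4 nodes with a double edge between the middle two (F_4). A semisimple Lie algebra decomposes uniquely as the direct sum of simple ideals, one per connected component of its Dynkin diagram, so g ≅ E_6 ⊕ F_4 (dimension 78 + 52 = 130).

E_6 + F_4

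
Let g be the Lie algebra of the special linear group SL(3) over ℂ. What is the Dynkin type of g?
A_2

This is sl(3), which has dimension 3^2 - 1 = 8 and rank 3 - 1 = 2 (a Cartan subalgebra is the diagonal traceless matrices). In the classification of classical Lie algebras, the special linear algebra sl(n+1) has type A_n; here n = 2, so the Dynkin diagram is a chain of 2 nodes with single edges (A_2). Hence the type is A_2.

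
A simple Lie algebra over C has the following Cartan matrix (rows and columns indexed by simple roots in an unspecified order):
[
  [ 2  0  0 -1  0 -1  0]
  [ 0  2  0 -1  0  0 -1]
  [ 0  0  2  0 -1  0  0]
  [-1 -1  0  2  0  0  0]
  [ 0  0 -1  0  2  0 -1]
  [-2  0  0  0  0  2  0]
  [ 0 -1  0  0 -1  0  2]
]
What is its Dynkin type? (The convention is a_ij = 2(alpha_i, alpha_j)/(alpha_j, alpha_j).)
The matrix has rank 7 with 2's on the diagonal. Reading the off-diagonal entries as Dynkin edges (a single edge where a_ij = a_ji = -1; a double or triple edge where a_ij * a_ji = 2 or 3), the diagram is a chain of 7 nodes with a double edge at one end; the terminal node there is the unique long simple root (C_7). One simple-root ordering that puts it in standard form is (alpha_3, alpha_5, alpha_7, alpha_2, alpha_4, alpha_1, alpha_6). So the algebra is type C_7, i.e. sp(14).

C_7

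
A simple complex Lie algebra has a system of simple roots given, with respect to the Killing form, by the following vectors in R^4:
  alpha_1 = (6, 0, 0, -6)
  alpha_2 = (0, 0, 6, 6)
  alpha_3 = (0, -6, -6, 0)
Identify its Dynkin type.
A_3 (sl(4))

Compute the Cartan integers a_ij = 2(alpha_i, alpha_j)/(alpha_j, alpha_j); the resulting 3x3 Cartan matrix is
[[2, -1, 0], [-1, 2, -1], [0, -1, 2]].
All simple roots have the same length, so the diagram is simply laced. The associated Dynkin diagram is a chain of 3 nodes with single edges (A_3), so the type is A_3 (the algebra sl(4)).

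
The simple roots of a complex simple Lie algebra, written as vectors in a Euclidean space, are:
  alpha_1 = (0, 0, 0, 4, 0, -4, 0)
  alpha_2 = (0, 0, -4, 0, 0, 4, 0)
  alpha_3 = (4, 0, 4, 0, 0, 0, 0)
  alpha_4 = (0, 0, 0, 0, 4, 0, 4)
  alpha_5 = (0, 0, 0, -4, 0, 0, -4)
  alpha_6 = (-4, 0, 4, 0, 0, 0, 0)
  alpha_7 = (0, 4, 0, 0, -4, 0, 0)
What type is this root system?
D_7

Compute the Cartan integers a_ij = 2(alpha_i, alpha_j)/(alpha_j, alpha_j); the resulting 7x7 Cartan matrix is
[[2, -1, 0, 0, -1, 0, 0], [-1, 2, -1, 0, 0, -1, 0], [0, -1, 2, 0, 0, 0, 0], [0, 0, 0, 2, -1, 0, -1], [-1, 0, 0, -1, 2, 0, 0], [0, -1, 0, 0, 0, 2, 0], [0, 0, 0, -1, 0, 0, 2]].
All simple roots have the same length, so the diagram is simply laced. The associated Dynkin diagram is a chain of 5 nodes with a fork of two nodes at one end (D_7), so the type is D_7 (the algebra so(14)).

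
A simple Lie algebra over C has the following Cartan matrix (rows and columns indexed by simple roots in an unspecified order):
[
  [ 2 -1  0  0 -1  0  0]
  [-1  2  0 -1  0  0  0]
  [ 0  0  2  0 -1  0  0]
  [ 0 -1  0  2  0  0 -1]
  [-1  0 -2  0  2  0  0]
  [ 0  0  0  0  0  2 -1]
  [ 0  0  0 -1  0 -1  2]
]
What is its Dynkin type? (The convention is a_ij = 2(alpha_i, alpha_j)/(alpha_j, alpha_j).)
The matrix has rank 7 with 2's on the diagonal. Reading the off-diagonal entries as Dynkin edges (a single edge where a_ij = a_ji = -1; a double or triple edge where a_ij * a_ji = 2 or 3), the diagram is a chain of 7 nodes with a double edge at one end; the terminal node there is the unique short simple root (B_7). One simple-root ordering that puts it in standard form is (alpha_6, alpha_7, alpha_4, alpha_2, alpha_1, alpha_5, alpha_3). So the algebra is type B_7, i.e. so(15).

type B_7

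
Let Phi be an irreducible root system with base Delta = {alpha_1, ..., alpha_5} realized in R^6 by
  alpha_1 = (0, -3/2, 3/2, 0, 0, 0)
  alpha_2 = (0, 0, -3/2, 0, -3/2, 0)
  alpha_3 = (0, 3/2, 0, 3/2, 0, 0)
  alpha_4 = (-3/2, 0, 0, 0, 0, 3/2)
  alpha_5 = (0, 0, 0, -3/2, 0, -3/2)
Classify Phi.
Compute the Cartan integers a_ij = 2(alpha_i, alpha_j)/(alpha_j, alpha_j); the resulting 5x5 Cartan matrix is
[[2, -1, -1, 0, 0], [-1, 2, 0, 0, 0], [-1, 0, 2, 0, -1], [0, 0, 0, 2, -1], [0, 0, -1, -1, 2]].
All simple roots have the same length, so the diagram is simply laced. The associated Dynkin diagram is a chain of 5 nodes with single edges (A_5), so the type is A_5 (the algebra sl(6)).

A_5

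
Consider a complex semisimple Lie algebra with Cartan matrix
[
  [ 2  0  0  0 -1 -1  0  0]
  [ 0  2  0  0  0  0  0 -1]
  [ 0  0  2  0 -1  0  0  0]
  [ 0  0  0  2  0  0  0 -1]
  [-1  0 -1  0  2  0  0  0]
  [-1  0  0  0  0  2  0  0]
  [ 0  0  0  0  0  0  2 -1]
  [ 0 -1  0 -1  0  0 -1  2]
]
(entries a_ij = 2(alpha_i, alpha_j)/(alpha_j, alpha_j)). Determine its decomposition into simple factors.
The diagram associated to this matrix has two connected components: the simple roots {alpha_1, alpha_3, alpha_5, alpha_6} form a chain of 4 nodes with single edges (A_4), and {alpha_2, alpha_4, alpha_7, alpha_8} form a chain of 2 nodes with a fork of two nodes at one end (D_4). A semisimple Lie algebra decomposes uniquely as the direct sum of simple ideals, one per connected component of its Dynkin diagram, so g ≅ A_4 ⊕ D_4 (dimension 24 + 28 = 52).

A_4 (sl(5)) ⊕ D_4 (so(8))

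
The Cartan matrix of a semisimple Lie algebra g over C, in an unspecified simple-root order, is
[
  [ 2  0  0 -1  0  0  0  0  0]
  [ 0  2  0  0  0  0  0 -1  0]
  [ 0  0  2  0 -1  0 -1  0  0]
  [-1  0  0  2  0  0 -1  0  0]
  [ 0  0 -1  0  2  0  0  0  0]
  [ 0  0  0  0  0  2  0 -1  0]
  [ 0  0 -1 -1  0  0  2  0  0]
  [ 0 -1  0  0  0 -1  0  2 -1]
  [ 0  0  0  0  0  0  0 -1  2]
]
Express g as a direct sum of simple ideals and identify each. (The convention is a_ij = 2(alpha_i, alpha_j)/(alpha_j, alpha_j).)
The diagram associated to this matrix has two connected components: the simple roots {alpha_1, alpha_3, alpha_4, alpha_5, alpha_7} form a chain of 5 nodes with single edges (A_5), and {alpha_2, alpha_6, alpha_8, alpha_9} form a chain of 2 nodes with a fork of two nodes at one end (D_4). A semisimple Lie algebra decomposes uniquely as the direct sum of simple ideals, one per connected component of its Dynkin diagram, so g ≅ A_5 ⊕ D_4 (dimension 35 + 28 = 63).

type A_5 + type D_4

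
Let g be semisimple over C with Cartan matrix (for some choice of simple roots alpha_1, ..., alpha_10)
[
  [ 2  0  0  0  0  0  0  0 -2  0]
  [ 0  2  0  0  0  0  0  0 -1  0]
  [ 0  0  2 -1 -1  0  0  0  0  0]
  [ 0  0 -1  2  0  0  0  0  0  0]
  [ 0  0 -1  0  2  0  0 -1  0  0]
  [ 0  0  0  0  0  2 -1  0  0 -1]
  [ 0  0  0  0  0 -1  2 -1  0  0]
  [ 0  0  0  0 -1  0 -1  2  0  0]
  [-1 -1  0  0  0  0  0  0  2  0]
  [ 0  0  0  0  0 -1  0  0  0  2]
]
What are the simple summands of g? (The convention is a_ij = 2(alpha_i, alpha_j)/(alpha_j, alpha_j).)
A_7 + C_3

The diagram associated to this matrix has two connected components: the simple roots {alpha_3, alpha_4, alpha_5, alpha_6, alpha_7, alpha_8, alpha_10} form a chain of 7 nodes with single edges (A_7), and {alpha_1, alpha_2, alpha_9} form a chain of 3 nodes with a double edge at one end; the terminal node there is the unique long simple root (C_3). A semisimple Lie algebra decomposes uniquely as the direct sum of simple ideals, one per connected component of its Dynkin diagram, so g ≅ A_7 ⊕ C_3 (dimension 63 + 21 = 84).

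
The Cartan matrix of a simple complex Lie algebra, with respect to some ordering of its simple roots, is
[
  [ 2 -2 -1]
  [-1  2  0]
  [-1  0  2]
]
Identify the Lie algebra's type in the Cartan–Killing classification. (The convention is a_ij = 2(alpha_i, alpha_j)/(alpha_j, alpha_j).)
type B_3

The matrix has rank 3 with 2's on the diagonal. Reading the off-diagonal entries as Dynkin edges (a single edge where a_ij = a_ji = -1; a double or triple edge where a_ij * a_ji = 2 or 3), the diagram is a chain of 3 nodes with a double edge at one end; the terminal node there is the unique short simple root (B_3). One simple-root ordering that puts it in standard form is (alpha_3, alpha_1, alpha_2). So the algebra is type B_3, i.e. so(7).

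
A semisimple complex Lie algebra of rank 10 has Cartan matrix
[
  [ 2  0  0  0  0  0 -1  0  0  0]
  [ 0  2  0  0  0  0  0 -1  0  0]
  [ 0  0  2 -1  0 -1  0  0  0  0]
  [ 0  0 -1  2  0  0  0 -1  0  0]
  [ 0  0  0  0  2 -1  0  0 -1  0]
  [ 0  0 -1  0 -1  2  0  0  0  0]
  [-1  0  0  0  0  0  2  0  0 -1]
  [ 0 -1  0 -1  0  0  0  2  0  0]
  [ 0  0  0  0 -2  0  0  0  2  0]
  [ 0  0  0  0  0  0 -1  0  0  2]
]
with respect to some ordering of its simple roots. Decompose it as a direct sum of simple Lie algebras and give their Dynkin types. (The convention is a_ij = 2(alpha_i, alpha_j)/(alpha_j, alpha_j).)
A3 + C7

The diagram associated to this matrix has two connected components: the simple roots {alpha_1, alpha_7, alpha_10} form a chain of 3 nodes with single edges (A_3), and {alpha_2, alpha_3, alpha_4, alpha_5, alpha_6, alpha_8, alpha_9} form a chain of 7 nodes with a double edge at one end; the terminal node there is the unique long simple root (C_7). A semisimple Lie algebra decomposes uniquely as the direct sum of simple ideals, one per connected component of its Dynkin diagram, so g ≅ A_3 ⊕ C_7 (dimension 15 + 105 = 120).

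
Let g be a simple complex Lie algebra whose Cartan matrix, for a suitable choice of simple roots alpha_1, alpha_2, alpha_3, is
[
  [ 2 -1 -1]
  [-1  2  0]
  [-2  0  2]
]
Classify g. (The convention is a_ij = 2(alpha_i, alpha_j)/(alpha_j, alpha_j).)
The matrix has rank 3 with 2's on the diagonal. Reading the off-diagonal entries as Dynkin edges (a single edge where a_ij = a_ji = -1; a double or triple edge where a_ij * a_ji = 2 or 3), the diagram is a chain of 3 nodes with a double edge at one end; the terminal node there is the unique long simple root (C_3). One simple-root ordering that puts it in standard form is (alpha_2, alpha_1, alpha_3). So the algebra is type C_3, i.e. sp(6).

C_3 (sp(6))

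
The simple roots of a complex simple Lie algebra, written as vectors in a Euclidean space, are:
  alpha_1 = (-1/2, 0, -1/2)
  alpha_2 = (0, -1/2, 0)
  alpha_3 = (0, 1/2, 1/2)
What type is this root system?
B_3

Compute the Cartan integers a_ij = 2(alpha_i, alpha_j)/(alpha_j, alpha_j); the resulting 3x3 Cartan matrix is
[[2, 0, -1], [0, 2, -1], [-1, -2, 2]].
The roots have two lengths (squared-length ratio 2:1); the short ones are alpha_{2}. The associated Dynkin diagram is a chain of 3 nodes with a double edge at one end; the terminal node there is the unique short simple root (B_3), so the type is B_3 (the algebra so(7)).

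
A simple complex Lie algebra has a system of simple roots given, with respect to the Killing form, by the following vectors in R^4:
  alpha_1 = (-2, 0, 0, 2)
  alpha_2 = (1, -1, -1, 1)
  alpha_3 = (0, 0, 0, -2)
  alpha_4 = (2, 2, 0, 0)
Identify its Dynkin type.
Compute the Cartan integers a_ij = 2(alpha_i, alpha_j)/(alpha_j, alpha_j); the resulting 4x4 Cartan matrix is
[[2, 0, -2, -1], [0, 2, -1, 0], [-1, -1, 2, 0], [-1, 0, 0, 2]].
The roots have two lengths (squared-length ratio 2:1); the short ones are alpha_{2,3}. The associated Dynkin diagram is a chain of 4 nodes with a double edge between the middle two (F_4), so the type is F_4.

type F_4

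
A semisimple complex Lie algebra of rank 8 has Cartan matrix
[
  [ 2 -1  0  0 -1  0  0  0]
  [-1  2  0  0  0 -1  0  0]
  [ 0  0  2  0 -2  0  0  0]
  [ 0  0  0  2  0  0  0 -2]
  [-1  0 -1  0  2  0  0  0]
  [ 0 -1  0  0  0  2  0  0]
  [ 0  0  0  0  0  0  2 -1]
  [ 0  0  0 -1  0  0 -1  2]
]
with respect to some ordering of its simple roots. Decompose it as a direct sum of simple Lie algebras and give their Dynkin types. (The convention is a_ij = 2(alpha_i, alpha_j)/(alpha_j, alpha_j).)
The diagram associated to this matrix has two connected components: the simple roots {alpha_4, alpha_7, alpha_8} form a chain of 3 nodes with a double edge at one end; the terminal node there is the unique long simple root (C_3), and {alpha_1, alpha_2, alpha_3, alpha_5, alpha_6} form a chain of 5 nodes with a double edge at one end; the terminal node there is the unique long simple root (C_5). A semisimple Lie algebra decomposes uniquely as the direct sum of simple ideals, one per connected component of its Dynkin diagram, so g ≅ C_3 ⊕ C_5 (dimension 21 + 55 = 76).

type C_3 ⊕ type C_5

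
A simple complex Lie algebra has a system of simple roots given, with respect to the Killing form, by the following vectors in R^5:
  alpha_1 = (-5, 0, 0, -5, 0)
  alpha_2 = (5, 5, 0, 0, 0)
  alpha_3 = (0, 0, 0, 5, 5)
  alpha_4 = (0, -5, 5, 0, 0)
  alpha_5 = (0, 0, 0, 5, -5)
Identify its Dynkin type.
Compute the Cartan integers a_ij = 2(alpha_i, alpha_j)/(alpha_j, alpha_j); the resulting 5x5 Cartan matrix is
[[2, -1, -1, 0, -1], [-1, 2, 0, -1, 0], [-1, 0, 2, 0, 0], [0, -1, 0, 2, 0], [-1, 0, 0, 0, 2]].
All simple roots have the same length, so the diagram is simply laced. The associated Dynkin diagram is a chain of 3 nodes with a fork of two nodes at one end (D_5), so the type is D_5 (the algebra so(10)).

D5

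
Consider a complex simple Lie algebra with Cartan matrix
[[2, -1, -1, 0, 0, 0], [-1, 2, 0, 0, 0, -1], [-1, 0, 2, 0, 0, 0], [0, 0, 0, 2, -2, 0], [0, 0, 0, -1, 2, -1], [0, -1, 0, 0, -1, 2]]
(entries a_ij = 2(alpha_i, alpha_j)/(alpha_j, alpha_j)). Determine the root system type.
The matrix has rank 6 with 2's on the diagonal. Reading the off-diagonal entries as Dynkin edges (a single edge where a_ij = a_ji = -1; a double or triple edge where a_ij * a_ji = 2 or 3), the diagram is a chain of 6 nodes with a double edge at one end; the terminal node there is the unique long simple root (C_6). One simple-root ordering that puts it in standard form is (alpha_3, alpha_1, alpha_2, alpha_6, alpha_5, alpha_4). So the algebra is type C_6, i.e. sp(12).

type C_6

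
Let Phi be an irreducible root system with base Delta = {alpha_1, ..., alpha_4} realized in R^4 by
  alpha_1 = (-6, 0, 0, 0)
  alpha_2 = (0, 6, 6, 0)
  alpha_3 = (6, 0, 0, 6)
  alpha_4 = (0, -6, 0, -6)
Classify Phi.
Compute the Cartan integers a_ij = 2(alpha_i, alpha_j)/(alpha_j, alpha_j); the resulting 4x4 Cartan matrix is
[[2, 0, -1, 0], [0, 2, 0, -1], [-2, 0, 2, -1], [0, -1, -1, 2]].
The roots have two lengths (squared-length ratio 2:1); the short ones are alpha_{1}. The associated Dynkin diagram is a chain of 4 nodes with a double edge at one end; the terminal node there is the unique short simple root (B_4), so the type is B_4 (the algebra so(9)).

B_4 (so(9))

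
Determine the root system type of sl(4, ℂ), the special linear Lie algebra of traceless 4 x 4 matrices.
This is sl(4), which has dimension 4^2 - 1 = 15 and rank 4 - 1 = 3 (a Cartan subalgebra is the diagonal traceless matrices). In the classification of classical Lie algebras, the special linear algebra sl(n+1) has type A_n; here n = 3, so the Dynkin diagram is a chain of 3 nodes with single edges (A_3). Hence the type is A_3.

type A_3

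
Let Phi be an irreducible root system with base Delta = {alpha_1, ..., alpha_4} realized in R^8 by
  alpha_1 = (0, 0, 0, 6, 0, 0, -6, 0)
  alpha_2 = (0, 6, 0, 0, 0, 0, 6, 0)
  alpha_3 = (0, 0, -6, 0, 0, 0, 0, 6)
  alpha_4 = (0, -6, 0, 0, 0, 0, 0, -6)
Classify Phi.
A_4

Compute the Cartan integers a_ij = 2(alpha_i, alpha_j)/(alpha_j, alpha_j); the resulting 4x4 Cartan matrix is
[[2, -1, 0, 0], [-1, 2, 0, -1], [0, 0, 2, -1], [0, -1, -1, 2]].
All simple roots have the same length, so the diagram is simply laced. The associated Dynkin diagram is a chain of 4 nodes with single edges (A_4), so the type is A_4 (the algebra sl(5)).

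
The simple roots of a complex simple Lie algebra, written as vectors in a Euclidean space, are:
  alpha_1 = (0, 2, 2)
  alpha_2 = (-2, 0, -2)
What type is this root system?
A2

Compute the Cartan integers a_ij = 2(alpha_i, alpha_j)/(alpha_j, alpha_j); the resulting 2x2 Cartan matrix is
[[2, -1], [-1, 2]].
All simple roots have the same length, so the diagram is simply laced. The associated Dynkin diagram is a chain of 2 nodes with single edges (A_2), so the type is A_2 (the algebra sl(3)).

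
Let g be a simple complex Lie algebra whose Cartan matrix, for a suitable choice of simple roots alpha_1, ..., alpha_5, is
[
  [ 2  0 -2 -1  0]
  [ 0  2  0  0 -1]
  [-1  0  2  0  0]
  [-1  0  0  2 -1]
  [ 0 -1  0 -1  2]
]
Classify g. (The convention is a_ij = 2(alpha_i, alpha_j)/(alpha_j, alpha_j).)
The matrix has rank 5 with 2's on the diagonal. Reading the off-diagonal entries as Dynkin edges (a single edge where a_ij = a_ji = -1; a double or triple edge where a_ij * a_ji = 2 or 3), the diagram is a chain of 5 nodes with a double edge at one end; the terminal node there is the unique short simple root (B_5). One simple-root ordering that puts it in standard form is (alpha_2, alpha_5, alpha_4, alpha_1, alpha_3). So the algebra is type B_5, i.e. so(11).

B_5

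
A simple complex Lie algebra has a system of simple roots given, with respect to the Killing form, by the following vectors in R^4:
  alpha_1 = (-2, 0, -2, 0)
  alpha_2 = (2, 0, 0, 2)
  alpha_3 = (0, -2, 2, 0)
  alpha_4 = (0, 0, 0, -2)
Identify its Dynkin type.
Compute the Cartan integers a_ij = 2(alpha_i, alpha_j)/(alpha_j, alpha_j); the resulting 4x4 Cartan matrix is
[[2, -1, -1, 0], [-1, 2, 0, -2], [-1, 0, 2, 0], [0, -1, 0, 2]].
The roots have two lengths (squared-length ratio 2:1); the short ones are alpha_{4}. The associated Dynkin diagram is a chain of 4 nodes with a double edge at one end; the terminal node there is the unique short simple root (B_4), so the type is B_4 (the algebra so(9)).

B_4 (so(9))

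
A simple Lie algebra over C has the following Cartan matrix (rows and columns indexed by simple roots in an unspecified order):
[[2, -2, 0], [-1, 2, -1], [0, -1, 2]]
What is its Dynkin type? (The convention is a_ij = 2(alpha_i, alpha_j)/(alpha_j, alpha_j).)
type C_3

The matrix has rank 3 with 2's on the diagonal. Reading the off-diagonal entries as Dynkin edges (a single edge where a_ij = a_ji = -1; a double or triple edge where a_ij * a_ji = 2 or 3), the diagram is a chain of 3 nodes with a double edge at one end; the terminal node there is the unique long simple root (C_3). One simple-root ordering that puts it in standard form is (alpha_3, alpha_2, alpha_1). So the algebra is type C_3, i.e. sp(6).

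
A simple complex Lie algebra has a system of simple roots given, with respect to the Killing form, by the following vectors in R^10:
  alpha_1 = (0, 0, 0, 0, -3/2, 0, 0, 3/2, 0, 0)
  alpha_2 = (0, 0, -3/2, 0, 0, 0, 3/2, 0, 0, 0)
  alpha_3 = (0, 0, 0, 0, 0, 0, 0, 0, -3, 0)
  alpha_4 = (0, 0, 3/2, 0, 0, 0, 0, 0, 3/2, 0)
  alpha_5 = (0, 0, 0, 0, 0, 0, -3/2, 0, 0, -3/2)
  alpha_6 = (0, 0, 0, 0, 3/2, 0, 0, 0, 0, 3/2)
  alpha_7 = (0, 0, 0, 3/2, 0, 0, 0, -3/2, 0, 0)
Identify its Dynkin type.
Compute the Cartan integers a_ij = 2(alpha_i, alpha_j)/(alpha_j, alpha_j); the resulting 7x7 Cartan matrix is
[[2, 0, 0, 0, 0, -1, -1], [0, 2, 0, -1, -1, 0, 0], [0, 0, 2, -2, 0, 0, 0], [0, -1, -1, 2, 0, 0, 0], [0, -1, 0, 0, 2, -1, 0], [-1, 0, 0, 0, -1, 2, 0], [-1, 0, 0, 0, 0, 0, 2]].
The roots have two lengths (squared-length ratio 2:1); the short ones are alpha_{1,2,4,5,6,7}. The associated Dynkin diagram is a chain of 7 nodes with a double edge at one end; the terminal node there is the unique long simple root (C_7), so the type is C_7 (the algebra sp(14)).

C_7 (sp(14))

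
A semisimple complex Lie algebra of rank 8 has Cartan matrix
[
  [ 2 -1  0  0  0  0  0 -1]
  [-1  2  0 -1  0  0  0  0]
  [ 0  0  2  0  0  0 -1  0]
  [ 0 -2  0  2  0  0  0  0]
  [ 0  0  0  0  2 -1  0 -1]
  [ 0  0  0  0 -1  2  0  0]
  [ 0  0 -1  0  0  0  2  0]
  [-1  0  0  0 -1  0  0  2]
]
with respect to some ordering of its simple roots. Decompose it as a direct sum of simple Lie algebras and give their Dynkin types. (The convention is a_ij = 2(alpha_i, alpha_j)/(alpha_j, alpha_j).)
A_2 (sl(3)) ⊕ C_6 (sp(12))

The diagram associated to this matrix has two connected components: the simple roots {alpha_3, alpha_7} form a chain of 2 nodes with single edges (A_2), and {alpha_1, alpha_2, alpha_4, alpha_5, alpha_6, alpha_8} form a chain of 6 nodes with a double edge at one end; the terminal node there is the unique long simple root (C_6). A semisimple Lie algebra decomposes uniquely as the direct sum of simple ideals, one per connected component of its Dynkin diagram, so g ≅ A_2 ⊕ C_6 (dimension 8 + 78 = 86).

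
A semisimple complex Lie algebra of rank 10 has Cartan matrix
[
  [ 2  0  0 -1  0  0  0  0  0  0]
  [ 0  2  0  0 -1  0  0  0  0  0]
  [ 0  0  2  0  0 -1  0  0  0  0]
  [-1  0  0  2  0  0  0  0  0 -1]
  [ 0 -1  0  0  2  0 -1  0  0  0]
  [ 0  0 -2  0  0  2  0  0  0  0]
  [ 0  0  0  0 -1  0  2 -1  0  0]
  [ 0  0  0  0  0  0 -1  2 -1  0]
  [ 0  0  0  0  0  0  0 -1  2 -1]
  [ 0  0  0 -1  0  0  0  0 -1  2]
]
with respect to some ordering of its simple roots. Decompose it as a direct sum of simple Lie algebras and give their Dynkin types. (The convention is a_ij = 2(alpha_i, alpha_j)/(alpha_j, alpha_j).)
type A_8 ⊕ type B_2

The diagram associated to this matrix has two connected components: the simple roots {alpha_1, alpha_2, alpha_4, alpha_5, alpha_7, alpha_8, alpha_9, alpha_10} form a chain of 8 nodes with single edges (A_8), and {alpha_3, alpha_6} form a chain of 2 nodes with a double edge at one end; the terminal node there is the unique short simple root (B_2). A semisimple Lie algebra decomposes uniquely as the direct sum of simple ideals, one per connected component of its Dynkin diagram, so g ≅ A_8 ⊕ B_2 (dimension 80 + 10 = 90).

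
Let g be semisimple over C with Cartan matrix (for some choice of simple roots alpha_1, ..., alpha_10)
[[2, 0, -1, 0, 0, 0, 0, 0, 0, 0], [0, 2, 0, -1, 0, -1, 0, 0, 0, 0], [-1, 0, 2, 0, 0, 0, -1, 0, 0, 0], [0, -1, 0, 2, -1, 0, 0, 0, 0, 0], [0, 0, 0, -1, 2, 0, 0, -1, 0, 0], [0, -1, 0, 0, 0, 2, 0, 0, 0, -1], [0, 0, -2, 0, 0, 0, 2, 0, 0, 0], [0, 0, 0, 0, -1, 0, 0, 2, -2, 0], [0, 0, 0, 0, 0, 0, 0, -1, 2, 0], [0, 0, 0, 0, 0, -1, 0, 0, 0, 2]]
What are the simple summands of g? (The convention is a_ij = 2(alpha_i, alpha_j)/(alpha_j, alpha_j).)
The diagram associated to this matrix has two connected components: the simple roots {alpha_2, alpha_4, alpha_5, alpha_6, alpha_8, alpha_9, alpha_10} form a chain of 7 nodes with a double edge at one end; the terminal node there is the unique short simple root (B_7), and {alpha_1, alpha_3, alpha_7} form a chain of 3 nodes with a double edge at one end; the terminal node there is the unique long simple root (C_3). A semisimple Lie algebra decomposes uniquely as the direct sum of simple ideals, one per connected component of its Dynkin diagram, so g ≅ B_7 ⊕ C_3 (dimension 105 + 21 = 126).

B_7 + C_3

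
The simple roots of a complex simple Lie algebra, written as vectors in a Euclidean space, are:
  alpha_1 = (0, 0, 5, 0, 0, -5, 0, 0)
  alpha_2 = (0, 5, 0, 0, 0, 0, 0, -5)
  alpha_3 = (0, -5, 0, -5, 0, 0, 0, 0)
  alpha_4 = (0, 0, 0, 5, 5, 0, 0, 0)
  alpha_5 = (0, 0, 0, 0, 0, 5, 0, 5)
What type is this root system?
type A_5

Compute the Cartan integers a_ij = 2(alpha_i, alpha_j)/(alpha_j, alpha_j); the resulting 5x5 Cartan matrix is
[[2, 0, 0, 0, -1], [0, 2, -1, 0, -1], [0, -1, 2, -1, 0], [0, 0, -1, 2, 0], [-1, -1, 0, 0, 2]].
All simple roots have the same length, so the diagram is simply laced. The associated Dynkin diagram is a chain of 5 nodes with single edges (A_5), so the type is A_5 (the algebra sl(6)).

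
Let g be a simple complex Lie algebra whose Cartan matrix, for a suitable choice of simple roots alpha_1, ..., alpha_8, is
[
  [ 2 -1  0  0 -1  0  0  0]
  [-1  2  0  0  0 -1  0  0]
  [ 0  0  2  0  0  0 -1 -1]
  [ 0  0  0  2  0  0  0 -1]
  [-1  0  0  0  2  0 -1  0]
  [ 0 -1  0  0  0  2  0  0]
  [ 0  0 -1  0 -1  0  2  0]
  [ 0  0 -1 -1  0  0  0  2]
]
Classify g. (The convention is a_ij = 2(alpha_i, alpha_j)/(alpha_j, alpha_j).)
The matrix has rank 8 with 2's on the diagonal. Reading the off-diagonal entries as Dynkin edges (a single edge where a_ij = a_ji = -1; a double or triple edge where a_ij * a_ji = 2 or 3), the diagram is a chain of 8 nodes with single edges (A_8). One simple-root ordering that puts it in standard form is (alpha_6, alpha_2, alpha_1, alpha_5, alpha_7, alpha_3, alpha_8, alpha_4). So the algebra is type A_8, i.e. sl(9).

A_8 (sl(9))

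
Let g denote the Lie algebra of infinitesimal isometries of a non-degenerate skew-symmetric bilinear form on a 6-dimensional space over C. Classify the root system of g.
type C_3

This is sp(6), which has dimension 6(6+1)/2 = 21 and rank 6/2 = 3. In the classification of classical Lie algebras, the symplectic algebra sp(2n) has type C_n; here n = 3, so the Dynkin diagram is a chain of 3 nodes with a double edge at one end; the terminal node there is the unique long simple root (C_3). Hence the type is C_3.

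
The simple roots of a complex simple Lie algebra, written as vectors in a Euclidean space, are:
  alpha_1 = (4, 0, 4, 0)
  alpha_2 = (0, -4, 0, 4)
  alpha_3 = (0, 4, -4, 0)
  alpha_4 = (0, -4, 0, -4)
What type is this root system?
type D_4

Compute the Cartan integers a_ij = 2(alpha_i, alpha_j)/(alpha_j, alpha_j); the resulting 4x4 Cartan matrix is
[[2, 0, -1, 0], [0, 2, -1, 0], [-1, -1, 2, -1], [0, 0, -1, 2]].
All simple roots have the same length, so the diagram is simply laced. The associated Dynkin diagram is a chain of 2 nodes with a fork of two nodes at one end (D_4), so the type is D_4 (the algebra so(8)).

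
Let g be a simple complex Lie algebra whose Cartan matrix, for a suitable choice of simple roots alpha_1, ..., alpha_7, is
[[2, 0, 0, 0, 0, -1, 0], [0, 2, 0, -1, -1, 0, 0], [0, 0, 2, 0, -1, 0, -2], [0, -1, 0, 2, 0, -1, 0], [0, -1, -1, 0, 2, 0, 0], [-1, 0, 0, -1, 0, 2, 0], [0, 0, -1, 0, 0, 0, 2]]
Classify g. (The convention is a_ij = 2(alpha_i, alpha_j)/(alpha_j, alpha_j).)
The matrix has rank 7 with 2's on the diagonal. Reading the off-diagonal entries as Dynkin edges (a single edge where a_ij = a_ji = -1; a double or triple edge where a_ij * a_ji = 2 or 3), the diagram is a chain of 7 nodes with a double edge at one end; the terminal node there is the unique short simple root (B_7). One simple-root ordering that puts it in standard form is (alpha_1, alpha_6, alpha_4, alpha_2, alpha_5, alpha_3, alpha_7). So the algebra is type B_7, i.e. so(15).

type B_7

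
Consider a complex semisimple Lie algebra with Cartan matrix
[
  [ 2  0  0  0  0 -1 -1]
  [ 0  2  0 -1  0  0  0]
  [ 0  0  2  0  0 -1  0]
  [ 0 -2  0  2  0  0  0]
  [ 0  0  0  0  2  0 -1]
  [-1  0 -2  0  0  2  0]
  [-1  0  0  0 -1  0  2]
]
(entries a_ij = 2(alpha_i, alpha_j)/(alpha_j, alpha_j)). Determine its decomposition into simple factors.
The diagram associated to this matrix has two connected components: the simple roots {alpha_2, alpha_4} form a chain of 2 nodes with a double edge at one end; the terminal node there is the unique short simple root (B_2), and {alpha_1, alpha_3, alpha_5, alpha_6, alpha_7} form a chain of 5 nodes with a double edge at one end; the terminal node there is the unique short simple root (B_5). A semisimple Lie algebra decomposes uniquely as the direct sum of simple ideals, one per connected component of its Dynkin diagram, so g ≅ B_2 ⊕ B_5 (dimension 10 + 55 = 65).

B_2 (so(5)) + B_5 (so(11))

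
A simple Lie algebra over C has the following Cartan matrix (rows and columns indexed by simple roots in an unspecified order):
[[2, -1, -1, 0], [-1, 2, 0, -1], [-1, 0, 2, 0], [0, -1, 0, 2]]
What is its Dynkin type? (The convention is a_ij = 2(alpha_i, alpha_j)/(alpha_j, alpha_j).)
A_4 (sl(5))

The matrix has rank 4 with 2's on the diagonal. Reading the off-diagonal entries as Dynkin edges (a single edge where a_ij = a_ji = -1; a double or triple edge where a_ij * a_ji = 2 or 3), the diagram is a chain of 4 nodes with single edges (A_4). One simple-root ordering that puts it in standard form is (alpha_3, alpha_1, alpha_2, alpha_4). So the algebra is type A_4, i.e. sl(5).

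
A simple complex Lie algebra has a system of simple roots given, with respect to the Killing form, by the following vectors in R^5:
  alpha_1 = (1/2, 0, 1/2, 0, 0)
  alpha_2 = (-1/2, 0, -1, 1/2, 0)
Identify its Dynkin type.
Compute the Cartan integers a_ij = 2(alpha_i, alpha_j)/(alpha_j, alpha_j); the resulting 2x2 Cartan matrix is
[[2, -1], [-3, 2]].
The roots have two lengths (squared-length ratio 3:1); the short ones are alpha_{1}. The associated Dynkin diagram is two nodes joined by a triple edge (G_2), so the type is G_2.

type G_2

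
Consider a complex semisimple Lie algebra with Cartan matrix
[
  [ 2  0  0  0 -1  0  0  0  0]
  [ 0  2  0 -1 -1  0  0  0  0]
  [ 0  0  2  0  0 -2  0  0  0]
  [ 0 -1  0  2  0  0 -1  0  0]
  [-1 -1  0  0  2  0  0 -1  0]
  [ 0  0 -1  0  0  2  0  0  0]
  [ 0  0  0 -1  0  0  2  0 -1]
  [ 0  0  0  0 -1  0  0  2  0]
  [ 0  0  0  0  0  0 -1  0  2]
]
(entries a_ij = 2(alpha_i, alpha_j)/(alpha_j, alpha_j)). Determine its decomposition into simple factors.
The diagram associated to this matrix has two connected components: the simple roots {alpha_3, alpha_6} form a chain of 2 nodes with a double edge at one end; the terminal node there is the unique short simple root (B_2), and {alpha_1, alpha_2, alpha_4, alpha_5, alpha_7, alpha_8, alpha_9} form a chain of 5 nodes with a fork of two nodes at one end (D_7). A semisimple Lie algebra decomposes uniquely as the direct sum of simple ideals, one per connected component of its Dynkin diagram, so g ≅ B_2 ⊕ D_7 (dimension 10 + 91 = 101).

type B_2 + type D_7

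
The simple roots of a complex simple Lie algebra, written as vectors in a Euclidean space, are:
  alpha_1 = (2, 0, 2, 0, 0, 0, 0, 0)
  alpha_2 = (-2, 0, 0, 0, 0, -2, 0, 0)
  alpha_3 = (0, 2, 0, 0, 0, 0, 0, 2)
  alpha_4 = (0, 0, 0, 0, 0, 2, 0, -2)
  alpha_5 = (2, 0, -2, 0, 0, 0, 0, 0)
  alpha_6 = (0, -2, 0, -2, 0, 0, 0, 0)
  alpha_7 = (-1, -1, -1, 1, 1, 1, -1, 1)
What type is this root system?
E7

Compute the Cartan integers a_ij = 2(alpha_i, alpha_j)/(alpha_j, alpha_j); the resulting 7x7 Cartan matrix is
[[2, -1, 0, 0, 0, 0, -1], [-1, 2, 0, -1, -1, 0, 0], [0, 0, 2, -1, 0, -1, 0], [0, -1, -1, 2, 0, 0, 0], [0, -1, 0, 0, 2, 0, 0], [0, 0, -1, 0, 0, 2, 0], [-1, 0, 0, 0, 0, 0, 2]].
All simple roots have the same length, so the diagram is simply laced. The associated Dynkin diagram is a chain of 6 nodes with one extra node attached to the third node from one end (E_7), so the type is E_7.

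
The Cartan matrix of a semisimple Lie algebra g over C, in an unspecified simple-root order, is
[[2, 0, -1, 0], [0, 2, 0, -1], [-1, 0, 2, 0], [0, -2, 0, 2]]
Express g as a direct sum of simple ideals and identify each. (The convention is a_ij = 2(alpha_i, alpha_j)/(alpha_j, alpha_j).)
The diagram associated to this matrix has two connected components: the simple roots {alpha_1, alpha_3} form a chain of 2 nodes with single edges (A_2), and {alpha_2, alpha_4} form a chain of 2 nodes with a double edge at one end; the terminal node there is the unique short simple root (B_2). A semisimple Lie algebra decomposes uniquely as the direct sum of simple ideals, one per connected component of its Dynkin diagram, so g ≅ A_2 ⊕ B_2 (dimension 8 + 10 = 18).

A_2 (sl(3)) + B_2 (so(5))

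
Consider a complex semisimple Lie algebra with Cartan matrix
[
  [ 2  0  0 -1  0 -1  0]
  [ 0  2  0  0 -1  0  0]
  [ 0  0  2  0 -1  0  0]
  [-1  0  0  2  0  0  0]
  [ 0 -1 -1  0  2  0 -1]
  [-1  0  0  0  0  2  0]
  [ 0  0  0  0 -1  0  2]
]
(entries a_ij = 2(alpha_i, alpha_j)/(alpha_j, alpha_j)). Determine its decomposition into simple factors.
The diagram associated to this matrix has two connected components: the simple roots {alpha_1, alpha_4, alpha_6} form a chain of 3 nodes with single edges (A_3), and {alpha_2, alpha_3, alpha_5, alpha_7} form a chain of 2 nodes with a fork of two nodes at one end (D_4). A semisimple Lie algebra decomposes uniquely as the direct sum of simple ideals, one per connected component of its Dynkin diagram, so g ≅ A_3 ⊕ D_4 (dimension 15 + 28 = 43).

A_3 (sl(4)) ⊕ D_4 (so(8))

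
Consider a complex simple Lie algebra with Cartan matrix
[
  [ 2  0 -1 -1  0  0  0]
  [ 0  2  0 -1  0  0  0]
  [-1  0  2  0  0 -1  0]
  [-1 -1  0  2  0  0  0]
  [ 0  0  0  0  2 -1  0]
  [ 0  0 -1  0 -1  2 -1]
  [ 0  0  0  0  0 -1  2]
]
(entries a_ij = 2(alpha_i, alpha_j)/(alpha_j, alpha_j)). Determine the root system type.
The matrix has rank 7 with 2's on the diagonal. Reading the off-diagonal entries as Dynkin edges (a single edge where a_ij = a_ji = -1; a double or triple edge where a_ij * a_ji = 2 or 3), the diagram is a chain of 5 nodes with a fork of two nodes at one end (D_7). One simple-root ordering that puts it in standard form is (alpha_2, alpha_4, alpha_1, alpha_3, alpha_6, alpha_7, alpha_5). So the algebra is type D_7, i.e. so(14).

D_7 (so(14))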